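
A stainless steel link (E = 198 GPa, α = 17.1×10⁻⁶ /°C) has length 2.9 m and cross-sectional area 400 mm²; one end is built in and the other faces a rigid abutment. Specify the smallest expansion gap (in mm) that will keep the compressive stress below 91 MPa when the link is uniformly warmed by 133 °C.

g ≈ 5.26 mm

Free expansion if unrestrained: δ_free = αΔT L = 17.1×10⁻⁶ × 133 × 2900 = 6.595 mm.
At the allowable stress the elastic shortening the wall may impose is σL/E = 91 × 2900 / (198×10³) = 1.333 mm.
So the gap has to take up the difference, g_min = δ_free − σL/E = 6.595 − 1.333 = 5.263 mm.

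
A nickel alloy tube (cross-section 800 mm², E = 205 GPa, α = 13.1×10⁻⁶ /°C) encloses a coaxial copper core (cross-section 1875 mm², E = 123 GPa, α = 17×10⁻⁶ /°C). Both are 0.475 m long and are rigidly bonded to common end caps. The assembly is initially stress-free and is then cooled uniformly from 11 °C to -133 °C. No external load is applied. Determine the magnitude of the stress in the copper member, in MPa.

σ ≈ 28.7 MPa (tensile)

Equilibrium of a rigid end plate with no external load gives equal and opposite internal forces ±P in the two members. Since α_{copper} > α_{nickel alloy}, cooling drives the copper into tension and the nickel alloy into compression.
Compatibility of the two members (thermal + elastic change equal): (α₁ − α₂)ΔT = P·[1/(A₁E₁) + 1/(A₂E₂)].
|α₁ − α₂|·ΔT = 3.9×10⁻⁶ × 144 = 0.0005616.
1/(A₁E₁) + 1/(A₂E₂) = 1/(800×205×10³) + 1/(1875×123×10³) = 1.043×10⁻⁸ N⁻¹.
P = 0.0005616 / 1.043×10⁻⁸ = 53830 N = 53.83 kN.
σ_{copper} = P/A₂ = 53830/1875 = 28.71 MPa, tensile.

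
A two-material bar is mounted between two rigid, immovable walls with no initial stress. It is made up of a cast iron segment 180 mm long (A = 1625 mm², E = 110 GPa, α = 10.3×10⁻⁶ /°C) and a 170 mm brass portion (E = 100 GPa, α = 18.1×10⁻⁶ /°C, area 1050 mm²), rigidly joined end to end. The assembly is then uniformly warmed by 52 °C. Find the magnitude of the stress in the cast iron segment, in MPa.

If the supports were absent, the total length change would be Σ αᵢΔT Lᵢ = 10.3×10⁻⁶×52×180 + 18.1×10⁻⁶×52×170 = 0.2564 mm.
Since the ends are fixed, an axial force P builds up, equal in every segment, with P · Σ Lᵢ/(AᵢEᵢ) = δ_free.
The series flexibility is Σ Lᵢ/(AᵢEᵢ) = 180/(1625×110×10³) + 170/(1050×100×10³) = 2.626×10⁻⁶ mm/N.
Hence P = δ_free / Σ(L/AE) = 0.2564/2.626×10⁻⁶ = 97.64 kN (compressive).
σ_{cast iron} = P / A = 97640 / 1625 = 60.09 MPa.

σ ≈ 60.1 MPa (compressive)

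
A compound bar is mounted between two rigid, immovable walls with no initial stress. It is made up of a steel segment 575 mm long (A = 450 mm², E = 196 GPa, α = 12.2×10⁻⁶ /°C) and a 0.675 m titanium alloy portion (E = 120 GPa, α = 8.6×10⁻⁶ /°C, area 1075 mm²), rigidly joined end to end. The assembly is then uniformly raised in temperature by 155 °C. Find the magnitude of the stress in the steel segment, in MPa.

σ ≈ 376 MPa (compressive)

Free thermal expansion of the whole bar: Σ αᵢΔT Lᵢ = 12.2×10⁻⁶×155×575 + 8.6×10⁻⁶×155×675 = 1.987 mm.
Since the ends are fixed, an axial force P builds up, equal in every segment, with P · Σ Lᵢ/(AᵢEᵢ) = δ_free.
Σ Lᵢ/(AᵢEᵢ) = 575/(450×196×10³) + 675/(1075×120×10³) = 1.175×10⁻⁵ mm/N.
P = 1.987 / 1.175×10⁻⁵ = 169100 N = 169.1 kN, compressive.
σ_{steel} = P / A = 169100 / 450 = 375.8 MPa.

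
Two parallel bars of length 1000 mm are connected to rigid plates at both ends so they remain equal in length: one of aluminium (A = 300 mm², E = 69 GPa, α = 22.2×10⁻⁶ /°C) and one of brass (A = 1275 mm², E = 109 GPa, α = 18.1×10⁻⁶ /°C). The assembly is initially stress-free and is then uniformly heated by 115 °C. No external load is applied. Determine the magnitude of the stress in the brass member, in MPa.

Both members must finish at the same length. With the larger α, the aluminium tends to over-expand; the plates restrain it, putting the aluminium in compression and the brass in tension. With no external load the two internal forces are equal and opposite, magnitude P.
Equating the net (thermal + elastic) strains gives |α₁ − α₂|·ΔT = P·[1/(A₁E₁) + 1/(A₂E₂)].
|α₁ − α₂|·ΔT = 4.1×10⁻⁶ × 115 = 0.0004715.
1/(A₁E₁) + 1/(A₂E₂) = 1/(300×69×10³) + 1/(1275×109×10³) = 5.55×10⁻⁸ N⁻¹.
P = 0.0004715 / 5.55×10⁻⁸ = 8495 N = 8.495 kN.
σ_{brass} = P/A₂ = 8495/1275 = 6.663 MPa, tensile.

σ ≈ 6.66 MPa (tensile)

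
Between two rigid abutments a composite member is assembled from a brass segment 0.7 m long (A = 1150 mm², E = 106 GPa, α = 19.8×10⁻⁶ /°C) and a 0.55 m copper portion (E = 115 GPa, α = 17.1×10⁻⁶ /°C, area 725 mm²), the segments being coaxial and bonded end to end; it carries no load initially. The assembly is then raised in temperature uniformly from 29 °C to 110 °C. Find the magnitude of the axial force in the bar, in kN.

If the supports were absent, the total length change would be Σ αᵢΔT Lᵢ = 19.8×10⁻⁶×81×700 + 17.1×10⁻⁶×81×550 = 1.884 mm.
Since the ends are fixed, an axial force P builds up, equal in every segment, with P · Σ Lᵢ/(AᵢEᵢ) = δ_free.
The series flexibility is Σ Lᵢ/(AᵢEᵢ) = 700/(1150×106×10³) + 550/(725×115×10³) = 1.234×10⁻⁵ mm/N.
So P = 1.884 / 1.234×10⁻⁵ = 152.7 kN, compressive.

P ≈ 153 kN (compressive)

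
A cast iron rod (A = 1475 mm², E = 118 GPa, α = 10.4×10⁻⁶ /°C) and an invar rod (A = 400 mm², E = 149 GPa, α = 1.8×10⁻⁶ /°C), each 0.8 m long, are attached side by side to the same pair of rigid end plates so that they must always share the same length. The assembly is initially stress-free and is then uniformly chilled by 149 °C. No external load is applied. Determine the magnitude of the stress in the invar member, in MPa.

σ ≈ 142 MPa (compressive)

The cast iron has the larger α, so on cooling it would change length more than the invar if both were free. The rigid plates force a common final length, so the cast iron is put into tension and the invar into compression, with equal and opposite forces P (no external load).
Compatibility of the two members (thermal + elastic change equal): (α₁ − α₂)ΔT = P·[1/(A₁E₁) + 1/(A₂E₂)].
|α₁ − α₂|·ΔT = 8.6×10⁻⁶ × 149 = 0.001281.
1/(A₁E₁) + 1/(A₂E₂) = 1/(1475×118×10³) + 1/(400×149×10³) = 2.252×10⁻⁸ N⁻¹.
P = 0.001281 / 2.252×10⁻⁸ = 56890 N = 56.89 kN.
σ_{invar} = P/A₂ = 56890/400 = 142.2 MPa, compressive.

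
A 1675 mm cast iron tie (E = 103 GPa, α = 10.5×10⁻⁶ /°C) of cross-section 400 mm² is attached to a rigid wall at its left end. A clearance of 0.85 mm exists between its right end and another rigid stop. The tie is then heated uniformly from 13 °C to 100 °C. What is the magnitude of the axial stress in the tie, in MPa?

Free thermal elongation = αΔT L = 10.5×10⁻⁶ × 87 × 1675 = 1.53 mm.
After closing the 0.85 mm clearance, 1.53 − 0.85 = 0.6801 mm of expansion remains to be suppressed by the wall.
Compatibility: PL/(AE) = 0.6801 mm, so σ = P/A = E × (0.6801/1675) = 41.82 MPa.

σ ≈ 41.8 MPa (compressive)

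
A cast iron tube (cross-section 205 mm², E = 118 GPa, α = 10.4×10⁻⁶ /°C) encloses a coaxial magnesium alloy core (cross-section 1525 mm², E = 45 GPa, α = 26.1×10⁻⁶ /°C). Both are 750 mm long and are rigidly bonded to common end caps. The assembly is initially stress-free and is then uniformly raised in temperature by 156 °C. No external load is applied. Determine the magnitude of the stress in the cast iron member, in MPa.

σ ≈ 214 MPa (tensile)

Both members must finish at the same length. With the larger α, the magnesium alloy tends to over-expand; the plates restrain it, putting the magnesium alloy in compression and the cast iron in tension. With no external load the two internal forces are equal and opposite, magnitude P.
Compatibility of the two members (thermal + elastic change equal): (α₁ − α₂)ΔT = P·[1/(A₁E₁) + 1/(A₂E₂)].
|α₁ − α₂|·ΔT = 15.7×10⁻⁶ × 156 = 0.002449.
1/(A₁E₁) + 1/(A₂E₂) = 1/(205×118×10³) + 1/(1525×45×10³) = 5.591×10⁻⁸ N⁻¹.
P = 0.002449 / 5.591×10⁻⁸ = 43810 N = 43.81 kN.
σ_{cast iron} = P/A₁ = 43810/205 = 213.7 MPa, tensile.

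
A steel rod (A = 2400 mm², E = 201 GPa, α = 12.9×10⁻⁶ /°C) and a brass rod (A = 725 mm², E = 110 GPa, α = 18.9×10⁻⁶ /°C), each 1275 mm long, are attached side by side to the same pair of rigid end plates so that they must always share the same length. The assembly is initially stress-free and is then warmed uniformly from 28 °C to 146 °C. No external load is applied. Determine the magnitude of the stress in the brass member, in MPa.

Equilibrium of a rigid end plate with no external load gives equal and opposite internal forces ±P in the two members. Since α_{brass} > α_{steel}, heating drives the brass into compression and the steel into tension.
Equating the net (thermal + elastic) strains gives |α₁ − α₂|·ΔT = P·[1/(A₁E₁) + 1/(A₂E₂)].
|α₁ − α₂|·ΔT = 6×10⁻⁶ × 118 = 0.000708.
1/(A₁E₁) + 1/(A₂E₂) = 1/(2400×201×10³) + 1/(725×110×10³) = 1.461×10⁻⁸ N⁻¹.
So P = 0.000708 / 1.461×10⁻⁸ = 48.45 kN.
σ_{brass} = P/A₂ = 48450/725 = 66.83 MPa, compressive.

σ ≈ 66.8 MPa (compressive)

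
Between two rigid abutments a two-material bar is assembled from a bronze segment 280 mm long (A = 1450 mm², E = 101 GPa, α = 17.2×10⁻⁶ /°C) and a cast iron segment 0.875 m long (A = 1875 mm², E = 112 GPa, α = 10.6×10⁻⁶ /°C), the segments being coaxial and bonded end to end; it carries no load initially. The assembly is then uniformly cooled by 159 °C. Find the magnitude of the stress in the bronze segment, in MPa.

With the walls removed the bar would change length by δ_free = Σ αᵢΔT Lᵢ = 17.2×10⁻⁶×159×280 + 10.6×10⁻⁶×159×875 = 2.24 mm.
The rigid supports impose zero overall length change; the single axial force P common to all segments must satisfy P Σ Lᵢ/(AᵢEᵢ) = δ_free.
Σ Lᵢ/(AᵢEᵢ) = 280/(1450×101×10³) + 875/(1875×112×10³) = 6.079×10⁻⁶ mm/N.
P = 2.24 / 6.079×10⁻⁶ = 368600 N = 368.6 kN, tensile.
σ_{bronze} = P / A = 368600 / 1450 = 254.2 MPa.

σ ≈ 254 MPa (tensile)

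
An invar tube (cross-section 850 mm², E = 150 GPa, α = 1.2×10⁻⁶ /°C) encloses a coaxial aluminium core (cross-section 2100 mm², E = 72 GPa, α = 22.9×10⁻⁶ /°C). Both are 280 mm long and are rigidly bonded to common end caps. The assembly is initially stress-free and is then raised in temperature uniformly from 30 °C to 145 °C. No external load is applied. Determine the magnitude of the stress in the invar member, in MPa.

σ ≈ 203 MPa (tensile)

The aluminium has the larger α, so on heating it would change length more than the invar if both were free. The rigid plates force a common final length, so the aluminium is put into compression and the invar into tension, with equal and opposite forces P (no external load).
Equating the net (thermal + elastic) strains gives |α₁ − α₂|·ΔT = P·[1/(A₁E₁) + 1/(A₂E₂)].
|α₁ − α₂|·ΔT = 21.7×10⁻⁶ × 115 = 0.002495.
1/(A₁E₁) + 1/(A₂E₂) = 1/(850×150×10³) + 1/(2100×72×10³) = 1.446×10⁻⁸ N⁻¹.
So P = 0.002495 / 1.446×10⁻⁸ = 172.6 kN.
σ_{invar} = P/A₁ = 172600/850 = 203.1 MPa, tensile.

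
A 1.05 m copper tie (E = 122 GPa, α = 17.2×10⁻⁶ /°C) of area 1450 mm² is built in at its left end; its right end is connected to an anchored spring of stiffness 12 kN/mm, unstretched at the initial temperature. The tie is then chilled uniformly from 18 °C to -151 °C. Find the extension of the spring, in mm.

δ ≈ 2.85 mm

If the spring were absent the tie would shorten by αΔT L = 17.2×10⁻⁶ × 169 × 1050 = 3.052 mm.
Let P be the tensile force in the spring. The tie extends elastically by PL/(AE) and the spring stretches by P/k; together these equal δ_free.
So P = δ_free / [L/(AE) + 1/k] = 3.052 / [ 1050/(1450×122×10³) + 1/(12×10³) ].
P = 3.052 / 8.927×10⁻⁵ = 34190 N.
Spring extension = P/k = 34190/(12×10³) = 2.849 mm.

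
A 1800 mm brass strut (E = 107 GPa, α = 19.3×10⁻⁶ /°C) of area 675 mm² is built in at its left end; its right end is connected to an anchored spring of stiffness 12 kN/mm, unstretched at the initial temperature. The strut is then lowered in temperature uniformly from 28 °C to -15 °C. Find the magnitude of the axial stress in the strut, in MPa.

The unrestrained thermal change is αΔT L = 19.3×10⁻⁶ × 43 × 1800 = 1.494 mm.
With a force P in the spring, the elastic change of the strut is PL/(AE) and that of the spring is P/k; compatibility requires their sum to equal δ_free.
So P = δ_free / [L/(AE) + 1/k] = 1.494 / [ 1800/(675×107×10³) + 1/(12×10³) ].
P = 1.494 / 0.0001083 = 13800 N.
σ = P/A = 13800/675 = 20.44 MPa.

σ ≈ 20.4 MPa (tensile)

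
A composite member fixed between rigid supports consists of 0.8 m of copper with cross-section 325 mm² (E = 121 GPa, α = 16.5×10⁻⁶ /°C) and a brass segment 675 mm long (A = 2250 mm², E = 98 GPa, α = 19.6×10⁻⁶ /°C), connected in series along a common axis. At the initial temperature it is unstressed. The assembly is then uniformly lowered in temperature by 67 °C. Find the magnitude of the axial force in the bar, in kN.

With the walls removed the bar would change length by δ_free = Σ αᵢΔT Lᵢ = 16.5×10⁻⁶×67×800 + 19.6×10⁻⁶×67×675 = 1.771 mm.
Since the ends are fixed, an axial force P builds up, equal in every segment, with P · Σ Lᵢ/(AᵢEᵢ) = δ_free.
The series flexibility is Σ Lᵢ/(AᵢEᵢ) = 800/(325×121×10³) + 675/(2250×98×10³) = 2.34×10⁻⁵ mm/N.
P = 1.771 / 2.34×10⁻⁵ = 75660 N = 75.66 kN, tensile.

P ≈ 75.7 kN (tensile)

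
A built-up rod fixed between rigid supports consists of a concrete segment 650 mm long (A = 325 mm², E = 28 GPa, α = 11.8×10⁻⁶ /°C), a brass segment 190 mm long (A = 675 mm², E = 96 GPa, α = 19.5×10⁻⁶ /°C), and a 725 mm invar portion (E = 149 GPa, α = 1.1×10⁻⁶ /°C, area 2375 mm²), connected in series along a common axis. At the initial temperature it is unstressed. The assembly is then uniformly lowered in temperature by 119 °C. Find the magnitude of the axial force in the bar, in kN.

With the walls removed the bar would change length by δ_free = Σ αᵢΔT Lᵢ = 11.8×10⁻⁶×119×650 + 19.5×10⁻⁶×119×190 + 1.1×10⁻⁶×119×725 = 1.449 mm.
Since the ends are fixed, an axial force P builds up, equal in every segment, with P · Σ Lᵢ/(AᵢEᵢ) = δ_free.
The series flexibility is Σ Lᵢ/(AᵢEᵢ) = 650/(325×28×10³) + 190/(675×96×10³) + 725/(2375×149×10³) = 7.641×10⁻⁵ mm/N.
Hence P = δ_free / Σ(L/AE) = 1.449/7.641×10⁻⁵ = 18.96 kN (tensile).

P ≈ 19 kN (tensile)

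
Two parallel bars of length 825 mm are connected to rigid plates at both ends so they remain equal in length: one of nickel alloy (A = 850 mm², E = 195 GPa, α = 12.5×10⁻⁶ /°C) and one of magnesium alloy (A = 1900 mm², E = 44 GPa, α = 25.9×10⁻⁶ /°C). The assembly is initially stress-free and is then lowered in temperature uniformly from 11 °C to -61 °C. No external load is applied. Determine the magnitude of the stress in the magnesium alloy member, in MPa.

Equilibrium of a rigid end plate with no external load gives equal and opposite internal forces ±P in the two members. Since α_{magnesium alloy} > α_{nickel alloy}, cooling drives the magnesium alloy into tension and the nickel alloy into compression.
Setting the final lengths equal and cancelling L: (α₁ − α₂)ΔT = P/(A₁E₁) + P/(A₂E₂).
|α₁ − α₂|·ΔT = 13.4×10⁻⁶ × 72 = 0.0009648.
1/(A₁E₁) + 1/(A₂E₂) = 1/(850×195×10³) + 1/(1900×44×10³) = 1.799×10⁻⁸ N⁻¹.
So P = 0.0009648 / 1.799×10⁻⁸ = 53.62 kN.
σ_{magnesium alloy} = P/A₂ = 53620/1900 = 28.22 MPa, tensile.

σ ≈ 28.2 MPa (tensile)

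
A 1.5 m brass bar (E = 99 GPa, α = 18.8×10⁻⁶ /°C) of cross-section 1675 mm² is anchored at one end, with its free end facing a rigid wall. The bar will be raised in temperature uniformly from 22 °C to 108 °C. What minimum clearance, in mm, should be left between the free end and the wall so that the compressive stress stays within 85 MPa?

With no wall the bar would lengthen by αΔT L = 18.8×10⁻⁶ × 86 × 1500 = 2.425 mm.
A stress of 85 MPa corresponds to the wall pushing the bar back by σL/E = 85×1500/(99×10³) = 1.288 mm.
So the gap has to take up the difference, g_min = δ_free − σL/E = 2.425 − 1.288 = 1.137 mm.

g ≈ 1.14 mm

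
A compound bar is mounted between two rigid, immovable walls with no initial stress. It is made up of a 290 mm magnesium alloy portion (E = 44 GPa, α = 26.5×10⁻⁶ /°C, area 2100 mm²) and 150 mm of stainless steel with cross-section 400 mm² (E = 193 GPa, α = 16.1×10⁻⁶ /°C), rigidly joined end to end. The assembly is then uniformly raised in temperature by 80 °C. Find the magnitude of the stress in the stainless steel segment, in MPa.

Free thermal expansion of the whole bar: Σ αᵢΔT Lᵢ = 26.5×10⁻⁶×80×290 + 16.1×10⁻⁶×80×150 = 0.808 mm.
The rigid supports impose zero overall length change; the single axial force P common to all segments must satisfy P Σ Lᵢ/(AᵢEᵢ) = δ_free.
Σ Lᵢ/(AᵢEᵢ) = 290/(2100×44×10³) + 150/(400×193×10³) = 5.082×10⁻⁶ mm/N.
Hence P = δ_free / Σ(L/AE) = 0.808/5.082×10⁻⁶ = 159 kN (compressive).
σ_{stainless steel} = P / A = 159000 / 400 = 397.5 MPa.

σ ≈ 398 MPa (compressive)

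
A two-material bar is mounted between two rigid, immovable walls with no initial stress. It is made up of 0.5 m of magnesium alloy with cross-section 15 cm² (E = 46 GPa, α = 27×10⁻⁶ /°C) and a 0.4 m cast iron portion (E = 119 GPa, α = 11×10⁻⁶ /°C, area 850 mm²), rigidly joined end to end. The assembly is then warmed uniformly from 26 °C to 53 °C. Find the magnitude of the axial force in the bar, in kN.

P ≈ 43.1 kN (compressive)

With the walls removed the bar would change length by δ_free = Σ αᵢΔT Lᵢ = 27×10⁻⁶×27×500 + 11×10⁻⁶×27×400 = 0.4833 mm.
Since the ends are fixed, an axial force P builds up, equal in every segment, with P · Σ Lᵢ/(AᵢEᵢ) = δ_free.
Σ Lᵢ/(AᵢEᵢ) = 500/(1500×46×10³) + 400/(850×119×10³) = 1.12×10⁻⁵ mm/N.
So P = 0.4833 / 1.12×10⁻⁵ = 43.15 kN, compressive.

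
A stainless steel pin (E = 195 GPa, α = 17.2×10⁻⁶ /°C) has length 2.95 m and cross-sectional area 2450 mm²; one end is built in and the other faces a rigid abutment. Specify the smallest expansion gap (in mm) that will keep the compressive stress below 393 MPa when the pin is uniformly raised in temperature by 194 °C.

Free expansion if unrestrained: δ_free = αΔT L = 17.2×10⁻⁶ × 194 × 2950 = 9.844 mm.
A stress of 393 MPa corresponds to the wall pushing the pin back by σL/E = 393×2950/(195×10³) = 5.945 mm.
So the gap has to take up the difference, g_min = δ_free − σL/E = 9.844 − 5.945 = 3.898 mm.

g ≈ 3.9 mm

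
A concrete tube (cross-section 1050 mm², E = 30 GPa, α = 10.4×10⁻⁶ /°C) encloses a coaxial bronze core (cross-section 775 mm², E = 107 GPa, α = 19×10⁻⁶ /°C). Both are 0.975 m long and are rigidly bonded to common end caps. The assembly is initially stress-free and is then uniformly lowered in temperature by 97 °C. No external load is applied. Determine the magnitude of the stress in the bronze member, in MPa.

σ ≈ 24.6 MPa (tensile)

The bronze has the larger α, so on cooling it would change length more than the concrete if both were free. The rigid plates force a common final length, so the bronze is put into tension and the concrete into compression, with equal and opposite forces P (no external load).
Equating the net (thermal + elastic) strains gives |α₁ − α₂|·ΔT = P·[1/(A₁E₁) + 1/(A₂E₂)].
|α₁ − α₂|·ΔT = 8.6×10⁻⁶ × 97 = 0.0008342.
1/(A₁E₁) + 1/(A₂E₂) = 1/(1050×30×10³) + 1/(775×107×10³) = 4.381×10⁻⁸ N⁻¹.
P = 0.0008342 / 4.381×10⁻⁸ = 19040 N = 19.04 kN.
σ_{bronze} = P/A₂ = 19040/775 = 24.57 MPa, tensile.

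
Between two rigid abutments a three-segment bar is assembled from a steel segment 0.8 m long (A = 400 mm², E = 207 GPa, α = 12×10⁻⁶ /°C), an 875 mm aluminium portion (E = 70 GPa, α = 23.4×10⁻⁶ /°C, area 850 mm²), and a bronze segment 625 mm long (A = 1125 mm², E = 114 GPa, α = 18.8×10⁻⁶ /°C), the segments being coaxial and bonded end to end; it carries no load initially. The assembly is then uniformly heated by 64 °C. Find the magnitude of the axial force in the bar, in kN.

P ≈ 91.5 kN (compressive)

Free thermal expansion of the whole bar: Σ αᵢΔT Lᵢ = 12×10⁻⁶×64×800 + 23.4×10⁻⁶×64×875 + 18.8×10⁻⁶×64×625 = 2.677 mm.
Since the ends are fixed, an axial force P builds up, equal in every segment, with P · Σ Lᵢ/(AᵢEᵢ) = δ_free.
Σ Lᵢ/(AᵢEᵢ) = 800/(400×207×10³) + 875/(850×70×10³) + 625/(1125×114×10³) = 2.924×10⁻⁵ mm/N.
P = 2.677 / 2.924×10⁻⁵ = 91540 N = 91.54 kN, compressive.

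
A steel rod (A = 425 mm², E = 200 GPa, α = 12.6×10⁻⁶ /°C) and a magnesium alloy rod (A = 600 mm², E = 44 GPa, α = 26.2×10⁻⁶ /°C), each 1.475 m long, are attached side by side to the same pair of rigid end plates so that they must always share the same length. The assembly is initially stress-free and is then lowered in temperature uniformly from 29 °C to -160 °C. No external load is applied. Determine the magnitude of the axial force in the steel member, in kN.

P ≈ 51.8 kN (compressive in the steel)

Both members must finish at the same length. With the larger α, the magnesium alloy tends to over-contract; the plates restrain it, putting the magnesium alloy in tension and the steel in compression. With no external load the two internal forces are equal and opposite, magnitude P.
Compatibility of the two members (thermal + elastic change equal): (α₁ − α₂)ΔT = P·[1/(A₁E₁) + 1/(A₂E₂)].
|α₁ − α₂|·ΔT = 13.6×10⁻⁶ × 189 = 0.00257.
1/(A₁E₁) + 1/(A₂E₂) = 1/(425×200×10³) + 1/(600×44×10³) = 4.964×10⁻⁸ N⁻¹.
So P = 0.00257 / 4.964×10⁻⁸ = 51.78 kN.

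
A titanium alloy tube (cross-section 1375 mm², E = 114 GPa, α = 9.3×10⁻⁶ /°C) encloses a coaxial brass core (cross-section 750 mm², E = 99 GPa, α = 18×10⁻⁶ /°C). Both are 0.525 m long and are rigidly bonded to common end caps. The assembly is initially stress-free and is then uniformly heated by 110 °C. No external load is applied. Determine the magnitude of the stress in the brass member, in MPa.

The brass has the larger α, so on heating it would change length more than the titanium alloy if both were free. The rigid plates force a common final length, so the brass is put into compression and the titanium alloy into tension, with equal and opposite forces P (no external load).
Compatibility of the two members (thermal + elastic change equal): (α₁ − α₂)ΔT = P·[1/(A₁E₁) + 1/(A₂E₂)].
|α₁ − α₂|·ΔT = 8.7×10⁻⁶ × 110 = 0.000957.
1/(A₁E₁) + 1/(A₂E₂) = 1/(1375×114×10³) + 1/(750×99×10³) = 1.985×10⁻⁸ N⁻¹.
So P = 0.000957 / 1.985×10⁻⁸ = 48.22 kN.
σ_{brass} = P/A₂ = 48220/750 = 64.29 MPa, compressive.

σ ≈ 64.3 MPa (compressive)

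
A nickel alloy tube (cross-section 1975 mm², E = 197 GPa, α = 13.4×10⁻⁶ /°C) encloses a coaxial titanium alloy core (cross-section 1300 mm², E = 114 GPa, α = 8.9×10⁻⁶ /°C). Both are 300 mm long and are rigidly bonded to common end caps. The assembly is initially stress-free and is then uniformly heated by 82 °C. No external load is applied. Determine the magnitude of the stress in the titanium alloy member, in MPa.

Both members must finish at the same length. With the larger α, the nickel alloy tends to over-expand; the plates restrain it, putting the nickel alloy in compression and the titanium alloy in tension. With no external load the two internal forces are equal and opposite, magnitude P.
Equating the net (thermal + elastic) strains gives |α₁ − α₂|·ΔT = P·[1/(A₁E₁) + 1/(A₂E₂)].
|α₁ − α₂|·ΔT = 4.5×10⁻⁶ × 82 = 0.000369.
1/(A₁E₁) + 1/(A₂E₂) = 1/(1975×197×10³) + 1/(1300×114×10³) = 9.318×10⁻⁹ N⁻¹.
So P = 0.000369 / 9.318×10⁻⁹ = 39.6 kN.
σ_{titanium alloy} = P/A₂ = 39600/1300 = 30.46 MPa, tensile.

σ ≈ 30.5 MPa (tensile)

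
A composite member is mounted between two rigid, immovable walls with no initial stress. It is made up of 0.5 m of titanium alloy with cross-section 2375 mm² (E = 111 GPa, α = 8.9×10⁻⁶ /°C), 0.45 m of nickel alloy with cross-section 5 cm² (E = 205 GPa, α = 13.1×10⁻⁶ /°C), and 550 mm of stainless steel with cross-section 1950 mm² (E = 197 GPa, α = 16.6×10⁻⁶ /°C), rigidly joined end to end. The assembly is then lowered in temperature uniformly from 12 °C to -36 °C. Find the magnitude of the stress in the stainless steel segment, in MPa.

σ ≈ 62.1 MPa (tensile)

Free thermal contraction of the whole bar: Σ αᵢΔT Lᵢ = 8.9×10⁻⁶×48×500 + 13.1×10⁻⁶×48×450 + 16.6×10⁻⁶×48×550 = 0.9348 mm.
Since the ends are fixed, an axial force P builds up, equal in every segment, with P · Σ Lᵢ/(AᵢEᵢ) = δ_free.
Σ Lᵢ/(AᵢEᵢ) = 500/(2375×111×10³) + 450/(500×205×10³) + 550/(1950×197×10³) = 7.719×10⁻⁶ mm/N.
P = 0.9348 / 7.719×10⁻⁶ = 121100 N = 121.1 kN, tensile.
σ_{stainless steel} = P / A = 121100 / 1950 = 62.11 MPa.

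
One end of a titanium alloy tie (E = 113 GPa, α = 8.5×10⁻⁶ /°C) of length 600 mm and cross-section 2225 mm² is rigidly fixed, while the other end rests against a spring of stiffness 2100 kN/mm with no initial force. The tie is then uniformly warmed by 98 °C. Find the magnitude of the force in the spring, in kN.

If the spring were absent the tie would lengthen by αΔT L = 8.5×10⁻⁶ × 98 × 600 = 0.4998 mm.
Let P be the compressive force at the spring. The tie shortens elastically by PL/(AE) and the spring compresses by P/k; together these equal δ_free.
P [ L/(AE) + 1/k ] = δ_free → P [ 600/(2225×113×10³) + 1/(2100×10³) ] = 0.4998.
P = 0.4998 / 2.863×10⁻⁶ = 174600 N.

P ≈ 175 kN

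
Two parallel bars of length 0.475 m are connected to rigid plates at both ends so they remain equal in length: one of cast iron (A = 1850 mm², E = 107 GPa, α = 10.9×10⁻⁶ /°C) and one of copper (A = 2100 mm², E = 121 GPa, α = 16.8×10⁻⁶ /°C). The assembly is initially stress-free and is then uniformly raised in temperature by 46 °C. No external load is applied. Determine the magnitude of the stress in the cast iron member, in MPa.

σ ≈ 16.3 MPa (tensile)

Both members must finish at the same length. With the larger α, the copper tends to over-expand; the plates restrain it, putting the copper in compression and the cast iron in tension. With no external load the two internal forces are equal and opposite, magnitude P.
Equating the net (thermal + elastic) strains gives |α₁ − α₂|·ΔT = P·[1/(A₁E₁) + 1/(A₂E₂)].
|α₁ − α₂|·ΔT = 5.9×10⁻⁶ × 46 = 0.0002714.
1/(A₁E₁) + 1/(A₂E₂) = 1/(1850×107×10³) + 1/(2100×121×10³) = 8.987×10⁻⁹ N⁻¹.
So P = 0.0002714 / 8.987×10⁻⁹ = 30.2 kN.
σ_{cast iron} = P/A₁ = 30200/1850 = 16.32 MPa, tensile.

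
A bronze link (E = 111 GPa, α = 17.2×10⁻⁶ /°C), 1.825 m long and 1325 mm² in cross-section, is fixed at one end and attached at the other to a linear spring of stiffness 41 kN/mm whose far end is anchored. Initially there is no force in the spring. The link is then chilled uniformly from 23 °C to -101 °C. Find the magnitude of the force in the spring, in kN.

P ≈ 106 kN

If the spring were absent the link would shorten by αΔT L = 17.2×10⁻⁶ × 124 × 1825 = 3.892 mm.
With a force P in the spring, the elastic change of the link is PL/(AE) and that of the spring is P/k; compatibility requires their sum to equal δ_free.
P [ L/(AE) + 1/k ] = δ_free → P [ 1825/(1325×111×10³) + 1/(41×10³) ] = 3.892.
P = 3.892 / 3.68×10⁻⁵ = 105800 N.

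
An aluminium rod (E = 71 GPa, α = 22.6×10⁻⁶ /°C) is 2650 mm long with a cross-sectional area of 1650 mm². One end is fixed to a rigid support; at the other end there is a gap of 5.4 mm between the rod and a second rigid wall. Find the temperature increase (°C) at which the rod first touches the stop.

ΔT ≈ 90.2 °C

The gap closes when αΔT L = 5.4 mm, since the rod is still unstressed at that instant.
ΔT = 5.4 / (22.6×10⁻⁶ × 2650) = 90.17 °C.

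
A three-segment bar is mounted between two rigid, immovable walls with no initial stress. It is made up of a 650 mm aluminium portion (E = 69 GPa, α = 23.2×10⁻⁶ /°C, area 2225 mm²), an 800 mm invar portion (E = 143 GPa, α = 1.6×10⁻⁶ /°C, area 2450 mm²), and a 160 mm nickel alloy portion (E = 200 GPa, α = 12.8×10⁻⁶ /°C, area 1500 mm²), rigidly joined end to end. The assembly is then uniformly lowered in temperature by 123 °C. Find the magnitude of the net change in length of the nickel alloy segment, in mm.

|ΔL| ≈ 0.0806 mm

With the walls removed the bar would change length by δ_free = Σ αᵢΔT Lᵢ = 23.2×10⁻⁶×123×650 + 1.6×10⁻⁶×123×800 + 12.8×10⁻⁶×123×160 = 2.264 mm.
The rigid supports impose zero overall length change; the single axial force P common to all segments must satisfy P Σ Lᵢ/(AᵢEᵢ) = δ_free.
Σ Lᵢ/(AᵢEᵢ) = 650/(2225×69×10³) + 800/(2450×143×10³) + 160/(1500×200×10³) = 7.051×10⁻⁶ mm/N.
P = 2.264 / 7.051×10⁻⁶ = 321100 N = 321.1 kN, tensile.
For the nickel alloy segment, free thermal change = 12.8×10⁻⁶×123×160 = 0.2519 mm and elastic change from P = 321100×160/(1500×200×10³) = 0.1713 mm; these oppose, so the net change is 0.0806 mm (segment shortens).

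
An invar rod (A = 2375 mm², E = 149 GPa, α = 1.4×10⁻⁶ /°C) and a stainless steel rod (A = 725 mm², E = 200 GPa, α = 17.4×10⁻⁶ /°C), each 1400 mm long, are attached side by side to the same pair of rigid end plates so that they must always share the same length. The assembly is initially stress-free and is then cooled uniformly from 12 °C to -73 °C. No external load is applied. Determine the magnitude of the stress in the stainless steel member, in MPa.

σ ≈ 193 MPa (tensile)

Both members must finish at the same length. With the larger α, the stainless steel tends to over-contract; the plates restrain it, putting the stainless steel in tension and the invar in compression. With no external load the two internal forces are equal and opposite, magnitude P.
Setting the final lengths equal and cancelling L: (α₁ − α₂)ΔT = P/(A₁E₁) + P/(A₂E₂).
|α₁ − α₂|·ΔT = 16×10⁻⁶ × 85 = 0.00136.
1/(A₁E₁) + 1/(A₂E₂) = 1/(2375×149×10³) + 1/(725×200×10³) = 9.722×10⁻⁹ N⁻¹.
So P = 0.00136 / 9.722×10⁻⁹ = 139.9 kN.
σ_{stainless steel} = P/A₂ = 139900/725 = 192.9 MPa, tensile.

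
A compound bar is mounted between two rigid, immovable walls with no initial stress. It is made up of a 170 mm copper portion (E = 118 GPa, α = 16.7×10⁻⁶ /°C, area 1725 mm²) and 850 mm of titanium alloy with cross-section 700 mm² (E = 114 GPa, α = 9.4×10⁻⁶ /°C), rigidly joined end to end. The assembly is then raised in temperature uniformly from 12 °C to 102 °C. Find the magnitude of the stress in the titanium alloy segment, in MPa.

σ ≈ 121 MPa (compressive)

With the walls removed the bar would change length by δ_free = Σ αᵢΔT Lᵢ = 16.7×10⁻⁶×90×170 + 9.4×10⁻⁶×90×850 = 0.9746 mm.
Since the ends are fixed, an axial force P builds up, equal in every segment, with P · Σ Lᵢ/(AᵢEᵢ) = δ_free.
The series flexibility is Σ Lᵢ/(AᵢEᵢ) = 170/(1725×118×10³) + 850/(700×114×10³) = 1.149×10⁻⁵ mm/N.
Hence P = δ_free / Σ(L/AE) = 0.9746/1.149×10⁻⁵ = 84.85 kN (compressive).
σ_{titanium alloy} = P / A = 84850 / 700 = 121.2 MPa.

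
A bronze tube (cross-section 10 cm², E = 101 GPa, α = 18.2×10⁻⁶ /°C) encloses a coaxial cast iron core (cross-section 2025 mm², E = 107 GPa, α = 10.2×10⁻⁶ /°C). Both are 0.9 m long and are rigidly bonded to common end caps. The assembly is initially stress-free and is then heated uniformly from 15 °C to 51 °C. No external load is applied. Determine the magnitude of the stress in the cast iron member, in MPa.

Equilibrium of a rigid end plate with no external load gives equal and opposite internal forces ±P in the two members. Since α_{bronze} > α_{cast iron}, heating drives the bronze into compression and the cast iron into tension.
Compatibility of the two members (thermal + elastic change equal): (α₁ − α₂)ΔT = P·[1/(A₁E₁) + 1/(A₂E₂)].
|α₁ − α₂|·ΔT = 8×10⁻⁶ × 36 = 0.000288.
1/(A₁E₁) + 1/(A₂E₂) = 1/(1000×101×10³) + 1/(2025×107×10³) = 1.452×10⁻⁸ N⁻¹.
P = 0.000288 / 1.452×10⁻⁸ = 19840 N = 19.84 kN.
σ_{cast iron} = P/A₂ = 19840/2025 = 9.797 MPa, tensile.

σ ≈ 9.8 MPa (tensile)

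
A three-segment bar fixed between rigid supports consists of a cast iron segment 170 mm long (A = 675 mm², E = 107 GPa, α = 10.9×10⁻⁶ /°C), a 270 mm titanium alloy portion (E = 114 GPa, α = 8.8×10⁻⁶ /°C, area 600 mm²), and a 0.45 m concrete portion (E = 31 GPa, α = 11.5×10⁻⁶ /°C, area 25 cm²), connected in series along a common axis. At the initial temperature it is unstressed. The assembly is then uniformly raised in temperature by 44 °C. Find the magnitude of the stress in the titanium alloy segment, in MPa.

If the supports were absent, the total length change would be Σ αᵢΔT Lᵢ = 10.9×10⁻⁶×44×170 + 8.8×10⁻⁶×44×270 + 11.5×10⁻⁶×44×450 = 0.4138 mm.
The rigid supports impose zero overall length change; the single axial force P common to all segments must satisfy P Σ Lᵢ/(AᵢEᵢ) = δ_free.
The series flexibility is Σ Lᵢ/(AᵢEᵢ) = 170/(675×107×10³) + 270/(600×114×10³) + 450/(2500×31×10³) = 1.211×10⁻⁵ mm/N.
P = 0.4138 / 1.211×10⁻⁵ = 34170 N = 34.17 kN, compressive.
σ_{titanium alloy} = P / A = 34170 / 600 = 56.96 MPa.

σ ≈ 57 MPa (compressive)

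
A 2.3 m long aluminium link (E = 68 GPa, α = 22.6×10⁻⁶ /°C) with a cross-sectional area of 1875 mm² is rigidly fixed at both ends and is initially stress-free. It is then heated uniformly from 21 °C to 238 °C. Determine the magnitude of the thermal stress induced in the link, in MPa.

σ ≈ 333 MPa (compressive)

Because both ends are immovable the net strain is zero, and the suppressed thermal strain is αΔT = 22.6×10⁻⁶ × 217 = 4904.2×10⁻⁶.
σ = EαΔT = 68×10³ × 22.6×10⁻⁶ × 217 = 333.5 MPa (compressive; the link is trying to expand).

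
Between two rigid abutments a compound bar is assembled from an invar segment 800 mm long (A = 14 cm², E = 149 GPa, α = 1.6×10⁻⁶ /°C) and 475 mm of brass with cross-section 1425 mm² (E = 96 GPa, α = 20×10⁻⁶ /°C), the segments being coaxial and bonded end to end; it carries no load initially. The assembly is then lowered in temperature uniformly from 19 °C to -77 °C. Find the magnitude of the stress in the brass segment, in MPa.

If the supports were absent, the total length change would be Σ αᵢΔT Lᵢ = 1.6×10⁻⁶×96×800 + 20×10⁻⁶×96×475 = 1.035 mm.
The walls prevent any net length change, so an axial force P (same in every segment) develops. Compatibility: P · Σ Lᵢ/(AᵢEᵢ) = δ_free.
The series flexibility is Σ Lᵢ/(AᵢEᵢ) = 800/(1400×149×10³) + 475/(1425×96×10³) = 7.307×10⁻⁶ mm/N.
So P = 1.035 / 7.307×10⁻⁶ = 141.6 kN, tensile.
σ_{brass} = P / A = 141600 / 1425 = 99.38 MPa.

σ ≈ 99.4 MPa (tensile)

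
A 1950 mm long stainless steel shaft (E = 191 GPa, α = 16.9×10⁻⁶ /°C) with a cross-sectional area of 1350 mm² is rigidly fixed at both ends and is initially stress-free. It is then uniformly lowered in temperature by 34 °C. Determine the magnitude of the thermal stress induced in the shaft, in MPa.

Because both ends are immovable the net strain is zero, and the suppressed thermal strain is αΔT = 16.9×10⁻⁶ × 34 = 574.6×10⁻⁶.
σ = EαΔT = 191×10³ × 16.9×10⁻⁶ × 34 = 109.7 MPa (tensile; the shaft is trying to contract).

σ ≈ 110 MPa (tensile)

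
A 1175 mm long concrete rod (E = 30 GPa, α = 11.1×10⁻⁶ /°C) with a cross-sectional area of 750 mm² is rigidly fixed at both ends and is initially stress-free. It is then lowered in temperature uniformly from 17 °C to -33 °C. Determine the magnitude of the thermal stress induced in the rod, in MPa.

Because both ends are immovable the net strain is zero, and the suppressed thermal strain is αΔT = 11.1×10⁻⁶ × 50 = 555×10⁻⁶.
σ = EαΔT = 30×10³ × 11.1×10⁻⁶ × 50 = 16.65 MPa (tensile; the rod is trying to contract).

σ ≈ 16.6 MPa (tensile)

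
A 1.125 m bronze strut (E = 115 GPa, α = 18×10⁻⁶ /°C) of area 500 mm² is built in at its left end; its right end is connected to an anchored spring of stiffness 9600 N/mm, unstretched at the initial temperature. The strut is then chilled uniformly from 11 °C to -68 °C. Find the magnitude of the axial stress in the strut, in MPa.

σ ≈ 25.9 MPa (tensile)

If the spring were absent the strut would shorten by αΔT L = 18×10⁻⁶ × 79 × 1125 = 1.6 mm.
With a force P in the spring, the elastic change of the strut is PL/(AE) and that of the spring is P/k; compatibility requires their sum to equal δ_free.
So P = δ_free / [L/(AE) + 1/k] = 1.6 / [ 1125/(500×115×10³) + 1/(9600) ].
P = 1.6 / 0.0001237 = 12930 N.
σ = P/A = 12930/500 = 25.86 MPa.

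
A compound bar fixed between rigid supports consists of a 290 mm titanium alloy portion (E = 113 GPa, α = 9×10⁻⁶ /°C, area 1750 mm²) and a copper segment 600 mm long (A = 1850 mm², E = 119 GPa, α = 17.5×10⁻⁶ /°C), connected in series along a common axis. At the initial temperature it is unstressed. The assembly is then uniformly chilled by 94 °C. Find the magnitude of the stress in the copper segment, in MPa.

σ ≈ 159 MPa (tensile)

Free thermal contraction of the whole bar: Σ αᵢΔT Lᵢ = 9×10⁻⁶×94×290 + 17.5×10⁻⁶×94×600 = 1.232 mm.
The rigid supports impose zero overall length change; the single axial force P common to all segments must satisfy P Σ Lᵢ/(AᵢEᵢ) = δ_free.
Σ Lᵢ/(AᵢEᵢ) = 290/(1750×113×10³) + 600/(1850×119×10³) = 4.192×10⁻⁶ mm/N.
Hence P = δ_free / Σ(L/AE) = 1.232/4.192×10⁻⁶ = 294 kN (tensile).
σ_{copper} = P / A = 294000 / 1850 = 158.9 MPa.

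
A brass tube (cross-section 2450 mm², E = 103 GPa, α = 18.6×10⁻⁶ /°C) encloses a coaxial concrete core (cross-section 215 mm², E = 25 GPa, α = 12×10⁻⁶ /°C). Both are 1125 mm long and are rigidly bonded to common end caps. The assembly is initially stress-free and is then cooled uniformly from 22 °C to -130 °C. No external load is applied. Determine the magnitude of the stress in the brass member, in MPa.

σ ≈ 2.15 MPa (tensile)

The brass has the larger α, so on cooling it would change length more than the concrete if both were free. The rigid plates force a common final length, so the brass is put into tension and the concrete into compression, with equal and opposite forces P (no external load).
Compatibility of the two members (thermal + elastic change equal): (α₁ − α₂)ΔT = P·[1/(A₁E₁) + 1/(A₂E₂)].
|α₁ − α₂|·ΔT = 6.6×10⁻⁶ × 152 = 0.001003.
1/(A₁E₁) + 1/(A₂E₂) = 1/(2450×103×10³) + 1/(215×25×10³) = 1.9×10⁻⁷ N⁻¹.
P = 0.001003 / 1.9×10⁻⁷ = 5280 N = 5.28 kN.
σ_{brass} = P/A₁ = 5280/2450 = 2.155 MPa, tensile.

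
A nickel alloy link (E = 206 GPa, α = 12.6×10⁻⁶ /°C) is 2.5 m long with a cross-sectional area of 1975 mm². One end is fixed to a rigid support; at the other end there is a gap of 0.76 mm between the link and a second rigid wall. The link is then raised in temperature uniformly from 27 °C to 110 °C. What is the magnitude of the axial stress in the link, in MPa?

σ ≈ 153 MPa (compressive)

Free thermal elongation = αΔT L = 12.6×10⁻⁶ × 83 × 2500 = 2.615 mm.
This exceeds the 0.76 mm gap, so the wall pushes back. The portion of expansion that must be recovered elastically is δ_free − gap = 2.615 − 0.76 = 1.855 mm.
Compatibility: PL/(AE) = 1.855 mm, so σ = P/A = E × (1.855/2500) = 152.8 MPa.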